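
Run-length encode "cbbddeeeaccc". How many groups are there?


Input: cbbddeeeaccc
Scanning for consecutive runs:
  Group 1: 'c' x 1 (positions 0-0)
  Group 2: 'b' x 2 (positions 1-2)
  Group 3: 'd' x 2 (positions 3-4)
  Group 4: 'e' x 3 (positions 5-7)
  Group 5: 'a' x 1 (positions 8-8)
  Group 6: 'c' x 3 (positions 9-11)
Total groups: 6

6


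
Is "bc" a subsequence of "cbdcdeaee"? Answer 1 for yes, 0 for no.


Check if "bc" is a subsequence of "cbdcdeaee"
Greedy scan:
  Position 0 ('c'): no match needed
  Position 1 ('b'): matches sub[0] = 'b'
  Position 2 ('d'): no match needed
  Position 3 ('c'): matches sub[1] = 'c'
  Position 4 ('d'): no match needed
  Position 5 ('e'): no match needed
  Position 6 ('a'): no match needed
  Position 7 ('e'): no match needed
  Position 8 ('e'): no match needed
All 2 characters matched => is a subsequence

1


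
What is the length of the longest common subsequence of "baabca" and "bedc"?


LCS of "baabca" and "bedc"
DP table:
           b    e    d    c
      0    0    0    0    0
  b   0    1    1    1    1
  a   0    1    1    1    1
  a   0    1    1    1    1
  b   0    1    1    1    1
  c   0    1    1    1    2
  a   0    1    1    1    2
LCS length = dp[6][4] = 2

2


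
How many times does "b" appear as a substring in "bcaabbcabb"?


Searching for "b" in "bcaabbcabb"
Scanning each position:
  Position 0: "b" => MATCH
  Position 1: "c" => no
  Position 2: "a" => no
  Position 3: "a" => no
  Position 4: "b" => MATCH
  Position 5: "b" => MATCH
  Position 6: "c" => no
  Position 7: "a" => no
  Position 8: "b" => MATCH
  Position 9: "b" => MATCH
Total occurrences: 5

5


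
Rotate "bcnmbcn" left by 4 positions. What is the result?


Input: "bcnmbcn", rotate left by 4
First 4 characters: "bcnm"
Remaining characters: "bcn"
Concatenate remaining + first: "bcn" + "bcnm" = "bcnbcnm"

bcnbcnm


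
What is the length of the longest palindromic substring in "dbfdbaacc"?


Input: "dbfdbaacc"
Checking substrings for palindromes:
  [5:7] "aa" (len 2) => palindrome
  [7:9] "cc" (len 2) => palindrome
Longest palindromic substring: "aa" with length 2

2


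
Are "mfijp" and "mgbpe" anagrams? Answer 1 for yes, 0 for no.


Strings: "mfijp", "mgbpe"
Sorted first:  fijmp
Sorted second: begmp
Differ at position 0: 'f' vs 'b' => not anagrams

0


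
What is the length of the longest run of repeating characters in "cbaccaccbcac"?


Input: "cbaccaccbcac"
Scanning for longest run:
  Position 1 ('b'): new char, reset run to 1
  Position 2 ('a'): new char, reset run to 1
  Position 3 ('c'): new char, reset run to 1
  Position 4 ('c'): continues run of 'c', length=2
  Position 5 ('a'): new char, reset run to 1
  Position 6 ('c'): new char, reset run to 1
  Position 7 ('c'): continues run of 'c', length=2
  Position 8 ('b'): new char, reset run to 1
  Position 9 ('c'): new char, reset run to 1
  Position 10 ('a'): new char, reset run to 1
  Position 11 ('c'): new char, reset run to 1
Longest run: 'c' with length 2

2


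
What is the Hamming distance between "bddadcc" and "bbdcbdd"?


Comparing "bddadcc" and "bbdcbdd" position by position:
  Position 0: 'b' vs 'b' => same
  Position 1: 'd' vs 'b' => differ
  Position 2: 'd' vs 'd' => same
  Position 3: 'a' vs 'c' => differ
  Position 4: 'd' vs 'b' => differ
  Position 5: 'c' vs 'd' => differ
  Position 6: 'c' vs 'd' => differ
Total differences (Hamming distance): 5

5


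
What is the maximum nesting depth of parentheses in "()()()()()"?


Input: "()()()()()"
Tracking depth:
  Position 0 '(': depth becomes 1
  Position 1 ')': depth becomes 0
  Position 2 '(': depth becomes 1
  Position 3 ')': depth becomes 0
  Position 4 '(': depth becomes 1
  Position 5 ')': depth becomes 0
  Position 6 '(': depth becomes 1
  Position 7 ')': depth becomes 0
  Position 8 '(': depth becomes 1
  Position 9 ')': depth becomes 0
Maximum depth reached: 1

1


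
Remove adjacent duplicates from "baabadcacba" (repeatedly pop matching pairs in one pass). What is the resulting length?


Input: baabadcacba
Stack-based adjacent duplicate removal:
  Read 'b': push. Stack: b
  Read 'a': push. Stack: ba
  Read 'a': matches stack top 'a' => pop. Stack: b
  Read 'b': matches stack top 'b' => pop. Stack: (empty)
  Read 'a': push. Stack: a
  Read 'd': push. Stack: ad
  Read 'c': push. Stack: adc
  Read 'a': push. Stack: adca
  Read 'c': push. Stack: adcac
  Read 'b': push. Stack: adcacb
  Read 'a': push. Stack: adcacba
Final stack: "adcacba" (length 7)

7


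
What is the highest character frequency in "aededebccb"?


Input: aededebccb
Character counts:
  'a': 1
  'b': 2
  'c': 2
  'd': 2
  'e': 3
Maximum frequency: 3

3


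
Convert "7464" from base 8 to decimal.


Input: "7464" in base 8
Positional expansion:
  Digit '7' (value 7) x 8^3 = 3584
  Digit '4' (value 4) x 8^2 = 256
  Digit '6' (value 6) x 8^1 = 48
  Digit '4' (value 4) x 8^0 = 4
Sum = 3892

3892


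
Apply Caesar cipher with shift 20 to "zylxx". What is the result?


Caesar cipher: shift "zylxx" by 20
  'z' (pos 25) + 20 = pos 19 = 't'
  'y' (pos 24) + 20 = pos 18 = 's'
  'l' (pos 11) + 20 = pos 5 = 'f'
  'x' (pos 23) + 20 = pos 17 = 'r'
  'x' (pos 23) + 20 = pos 17 = 'r'
Result: tsfrr

tsfrr


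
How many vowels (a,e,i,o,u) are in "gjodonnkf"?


Input: gjodonnkf
Checking each character:
  'g' at position 0: consonant
  'j' at position 1: consonant
  'o' at position 2: vowel (running total: 1)
  'd' at position 3: consonant
  'o' at position 4: vowel (running total: 2)
  'n' at position 5: consonant
  'n' at position 6: consonant
  'k' at position 7: consonant
  'f' at position 8: consonant
Total vowels: 2

2


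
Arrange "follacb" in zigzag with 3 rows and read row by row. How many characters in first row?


Zigzag "follacb" into 3 rows:
Placing characters:
  'f' => row 0
  'o' => row 1
  'l' => row 2
  'l' => row 1
  'a' => row 0
  'c' => row 1
  'b' => row 2
Rows:
  Row 0: "fa"
  Row 1: "olc"
  Row 2: "lb"
First row length: 2

2


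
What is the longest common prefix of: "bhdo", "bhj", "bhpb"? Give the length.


Words: bhdo, bhj, bhpb
  Position 0: all 'b' => match
  Position 1: all 'h' => match
  Position 2: ('d', 'j', 'p') => mismatch, stop
LCP = "bh" (length 2)

2


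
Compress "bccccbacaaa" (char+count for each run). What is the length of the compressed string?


Input: bccccbacaaa
Runs:
  'b' x 1 => "b1"
  'c' x 4 => "c4"
  'b' x 1 => "b1"
  'a' x 1 => "a1"
  'c' x 1 => "c1"
  'a' x 3 => "a3"
Compressed: "b1c4b1a1c1a3"
Compressed length: 12

12


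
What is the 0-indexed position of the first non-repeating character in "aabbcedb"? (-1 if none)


Input: aabbcedb
Character frequencies:
  'a': 2
  'b': 3
  'c': 1
  'd': 1
  'e': 1
Scanning left to right for freq == 1:
  Position 0 ('a'): freq=2, skip
  Position 1 ('a'): freq=2, skip
  Position 2 ('b'): freq=3, skip
  Position 3 ('b'): freq=3, skip
  Position 4 ('c'): unique! => answer = 4

4


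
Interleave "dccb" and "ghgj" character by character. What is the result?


Interleaving "dccb" and "ghgj":
  Position 0: 'd' from first, 'g' from second => "dg"
  Position 1: 'c' from first, 'h' from second => "ch"
  Position 2: 'c' from first, 'g' from second => "cg"
  Position 3: 'b' from first, 'j' from second => "bj"
Result: dgchcgbj

dgchcgbj


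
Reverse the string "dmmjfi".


Input: dmmjfi
Reading characters right to left:
  Position 5: 'i'
  Position 4: 'f'
  Position 3: 'j'
  Position 2: 'm'
  Position 1: 'm'
  Position 0: 'd'
Reversed: ifjmmd

ifjmmd


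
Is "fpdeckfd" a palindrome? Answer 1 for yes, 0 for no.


Input: fpdeckfd
Reversed: dfkcedpf
  Compare pos 0 ('f') with pos 7 ('d'): MISMATCH
  Compare pos 1 ('p') with pos 6 ('f'): MISMATCH
  Compare pos 2 ('d') with pos 5 ('k'): MISMATCH
  Compare pos 3 ('e') with pos 4 ('c'): MISMATCH
Result: not a palindrome

0


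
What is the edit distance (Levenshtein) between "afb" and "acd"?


Computing edit distance: "afb" -> "acd"
DP table:
           a    c    d
      0    1    2    3
  a   1    0    1    2
  f   2    1    1    2
  b   3    2    2    2
Edit distance = dp[3][3] = 2

2


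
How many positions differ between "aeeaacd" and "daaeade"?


Comparing "aeeaacd" and "daaeade" position by position:
  Position 0: 'a' vs 'd' => DIFFER
  Position 1: 'e' vs 'a' => DIFFER
  Position 2: 'e' vs 'a' => DIFFER
  Position 3: 'a' vs 'e' => DIFFER
  Position 4: 'a' vs 'a' => same
  Position 5: 'c' vs 'd' => DIFFER
  Position 6: 'd' vs 'e' => DIFFER
Positions that differ: 6

6


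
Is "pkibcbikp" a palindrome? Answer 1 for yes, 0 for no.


Input: pkibcbikp
Reversed: pkibcbikp
  Compare pos 0 ('p') with pos 8 ('p'): match
  Compare pos 1 ('k') with pos 7 ('k'): match
  Compare pos 2 ('i') with pos 6 ('i'): match
  Compare pos 3 ('b') with pos 5 ('b'): match
Result: palindrome

1


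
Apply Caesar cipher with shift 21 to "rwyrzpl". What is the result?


Caesar cipher: shift "rwyrzpl" by 21
  'r' (pos 17) + 21 = pos 12 = 'm'
  'w' (pos 22) + 21 = pos 17 = 'r'
  'y' (pos 24) + 21 = pos 19 = 't'
  'r' (pos 17) + 21 = pos 12 = 'm'
  'z' (pos 25) + 21 = pos 20 = 'u'
  'p' (pos 15) + 21 = pos 10 = 'k'
  'l' (pos 11) + 21 = pos 6 = 'g'
Result: mrtmukg

mrtmukg


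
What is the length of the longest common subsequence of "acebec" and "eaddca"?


LCS of "acebec" and "eaddca"
DP table:
           e    a    d    d    c    a
      0    0    0    0    0    0    0
  a   0    0    1    1    1    1    1
  c   0    0    1    1    1    2    2
  e   0    1    1    1    1    2    2
  b   0    1    1    1    1    2    2
  e   0    1    1    1    1    2    2
  c   0    1    1    1    1    2    2
LCS length = dp[6][6] = 2

2


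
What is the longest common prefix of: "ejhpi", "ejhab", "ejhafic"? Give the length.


Words: ejhpi, ejhab, ejhafic
  Position 0: all 'e' => match
  Position 1: all 'j' => match
  Position 2: all 'h' => match
  Position 3: ('p', 'a', 'a') => mismatch, stop
LCP = "ejh" (length 3)

3


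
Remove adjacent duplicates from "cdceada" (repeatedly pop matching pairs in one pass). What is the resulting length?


Input: cdceada
Stack-based adjacent duplicate removal:
  Read 'c': push. Stack: c
  Read 'd': push. Stack: cd
  Read 'c': push. Stack: cdc
  Read 'e': push. Stack: cdce
  Read 'a': push. Stack: cdcea
  Read 'd': push. Stack: cdcead
  Read 'a': push. Stack: cdceada
Final stack: "cdceada" (length 7)

7


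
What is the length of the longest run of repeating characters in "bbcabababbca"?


Input: "bbcabababbca"
Scanning for longest run:
  Position 1 ('b'): continues run of 'b', length=2
  Position 2 ('c'): new char, reset run to 1
  Position 3 ('a'): new char, reset run to 1
  Position 4 ('b'): new char, reset run to 1
  Position 5 ('a'): new char, reset run to 1
  Position 6 ('b'): new char, reset run to 1
  Position 7 ('a'): new char, reset run to 1
  Position 8 ('b'): new char, reset run to 1
  Position 9 ('b'): continues run of 'b', length=2
  Position 10 ('c'): new char, reset run to 1
  Position 11 ('a'): new char, reset run to 1
Longest run: 'b' with length 2

2


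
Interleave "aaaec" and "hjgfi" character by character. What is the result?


Interleaving "aaaec" and "hjgfi":
  Position 0: 'a' from first, 'h' from second => "ah"
  Position 1: 'a' from first, 'j' from second => "aj"
  Position 2: 'a' from first, 'g' from second => "ag"
  Position 3: 'e' from first, 'f' from second => "ef"
  Position 4: 'c' from first, 'i' from second => "ci"
Result: ahajagefci

ahajagefci


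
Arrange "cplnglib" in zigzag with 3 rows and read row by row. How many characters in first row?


Zigzag "cplnglib" into 3 rows:
Placing characters:
  'c' => row 0
  'p' => row 1
  'l' => row 2
  'n' => row 1
  'g' => row 0
  'l' => row 1
  'i' => row 2
  'b' => row 1
Rows:
  Row 0: "cg"
  Row 1: "pnlb"
  Row 2: "li"
First row length: 2

2


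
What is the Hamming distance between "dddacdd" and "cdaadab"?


Comparing "dddacdd" and "cdaadab" position by position:
  Position 0: 'd' vs 'c' => differ
  Position 1: 'd' vs 'd' => same
  Position 2: 'd' vs 'a' => differ
  Position 3: 'a' vs 'a' => same
  Position 4: 'c' vs 'd' => differ
  Position 5: 'd' vs 'a' => differ
  Position 6: 'd' vs 'b' => differ
Total differences (Hamming distance): 5

5


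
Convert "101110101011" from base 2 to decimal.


Input: "101110101011" in base 2
Positional expansion:
  Digit '1' (value 1) x 2^11 = 2048
  Digit '0' (value 0) x 2^10 = 0
  Digit '1' (value 1) x 2^9 = 512
  Digit '1' (value 1) x 2^8 = 256
  Digit '1' (value 1) x 2^7 = 128
  Digit '0' (value 0) x 2^6 = 0
  Digit '1' (value 1) x 2^5 = 32
  Digit '0' (value 0) x 2^4 = 0
  Digit '1' (value 1) x 2^3 = 8
  Digit '0' (value 0) x 2^2 = 0
  Digit '1' (value 1) x 2^1 = 2
  Digit '1' (value 1) x 2^0 = 1
Sum = 2987

2987


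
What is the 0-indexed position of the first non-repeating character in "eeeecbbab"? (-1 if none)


Input: eeeecbbab
Character frequencies:
  'a': 1
  'b': 3
  'c': 1
  'e': 4
Scanning left to right for freq == 1:
  Position 0 ('e'): freq=4, skip
  Position 1 ('e'): freq=4, skip
  Position 2 ('e'): freq=4, skip
  Position 3 ('e'): freq=4, skip
  Position 4 ('c'): unique! => answer = 4

4


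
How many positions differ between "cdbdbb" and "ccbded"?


Comparing "cdbdbb" and "ccbded" position by position:
  Position 0: 'c' vs 'c' => same
  Position 1: 'd' vs 'c' => DIFFER
  Position 2: 'b' vs 'b' => same
  Position 3: 'd' vs 'd' => same
  Position 4: 'b' vs 'e' => DIFFER
  Position 5: 'b' vs 'd' => DIFFER
Positions that differ: 3

3


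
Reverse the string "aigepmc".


Input: aigepmc
Reading characters right to left:
  Position 6: 'c'
  Position 5: 'm'
  Position 4: 'p'
  Position 3: 'e'
  Position 2: 'g'
  Position 1: 'i'
  Position 0: 'a'
Reversed: cmpegia

cmpegia


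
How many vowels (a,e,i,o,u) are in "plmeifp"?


Input: plmeifp
Checking each character:
  'p' at position 0: consonant
  'l' at position 1: consonant
  'm' at position 2: consonant
  'e' at position 3: vowel (running total: 1)
  'i' at position 4: vowel (running total: 2)
  'f' at position 5: consonant
  'p' at position 6: consonant
Total vowels: 2

2


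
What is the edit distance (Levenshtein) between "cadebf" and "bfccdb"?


Computing edit distance: "cadebf" -> "bfccdb"
DP table:
           b    f    c    c    d    b
      0    1    2    3    4    5    6
  c   1    1    2    2    3    4    5
  a   2    2    2    3    3    4    5
  d   3    3    3    3    4    3    4
  e   4    4    4    4    4    4    4
  b   5    4    5    5    5    5    4
  f   6    5    4    5    6    6    5
Edit distance = dp[6][6] = 5

5


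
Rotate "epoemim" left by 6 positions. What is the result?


Input: "epoemim", rotate left by 6
First 6 characters: "epoemi"
Remaining characters: "m"
Concatenate remaining + first: "m" + "epoemi" = "mepoemi"

mepoemi


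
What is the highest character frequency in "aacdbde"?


Input: aacdbde
Character counts:
  'a': 2
  'b': 1
  'c': 1
  'd': 2
  'e': 1
Maximum frequency: 2

2


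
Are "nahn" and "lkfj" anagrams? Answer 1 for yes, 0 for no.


Strings: "nahn", "lkfj"
Sorted first:  ahnn
Sorted second: fjkl
Differ at position 0: 'a' vs 'f' => not anagrams

0


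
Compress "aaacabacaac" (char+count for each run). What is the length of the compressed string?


Input: aaacabacaac
Runs:
  'a' x 3 => "a3"
  'c' x 1 => "c1"
  'a' x 1 => "a1"
  'b' x 1 => "b1"
  'a' x 1 => "a1"
  'c' x 1 => "c1"
  'a' x 2 => "a2"
  'c' x 1 => "c1"
Compressed: "a3c1a1b1a1c1a2c1"
Compressed length: 16

16


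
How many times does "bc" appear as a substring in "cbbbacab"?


Searching for "bc" in "cbbbacab"
Scanning each position:
  Position 0: "cb" => no
  Position 1: "bb" => no
  Position 2: "bb" => no
  Position 3: "ba" => no
  Position 4: "ac" => no
  Position 5: "ca" => no
  Position 6: "ab" => no
Total occurrences: 0

0


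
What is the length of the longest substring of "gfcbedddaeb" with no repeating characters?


Input: "gfcbedddaeb"
Sliding window (track last position of each char):
  Position 0 ('g'): window [0,0] length 1 -- new best
  Position 1 ('f'): window [0,1] length 2 -- new best
  Position 2 ('c'): window [0,2] length 3 -- new best
  Position 3 ('b'): window [0,3] length 4 -- new best
  Position 4 ('e'): window [0,4] length 5 -- new best
  Position 5 ('d'): window [0,5] length 6 -- new best
  Position 6 ('d'): repeat (last at 5), move window start to 6
  Position 6 ('d'): window [6,6] length 1
  Position 7 ('d'): repeat (last at 6), move window start to 7
  Position 7 ('d'): window [7,7] length 1
  Position 8 ('a'): window [7,8] length 2
  Position 9 ('e'): window [7,9] length 3
  Position 10 ('b'): window [7,10] length 4
Longest substring with no repeats: "gfcbed" with length 6

6


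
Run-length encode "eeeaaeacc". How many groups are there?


Input: eeeaaeacc
Scanning for consecutive runs:
  Group 1: 'e' x 3 (positions 0-2)
  Group 2: 'a' x 2 (positions 3-4)
  Group 3: 'e' x 1 (positions 5-5)
  Group 4: 'a' x 1 (positions 6-6)
  Group 5: 'c' x 2 (positions 7-8)
Total groups: 5

5


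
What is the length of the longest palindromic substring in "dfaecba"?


Input: "dfaecba"
Checking substrings for palindromes:
  No multi-char palindromic substrings found
Longest palindromic substring: "d" with length 1

1


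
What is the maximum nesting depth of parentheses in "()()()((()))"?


Input: "()()()((()))"
Tracking depth:
  Position 0 '(': depth becomes 1
  Position 1 ')': depth becomes 0
  Position 2 '(': depth becomes 1
  Position 3 ')': depth becomes 0
  Position 4 '(': depth becomes 1
  Position 5 ')': depth becomes 0
  Position 6 '(': depth becomes 1
  Position 7 '(': depth becomes 2
  Position 8 '(': depth becomes 3
  Position 9 ')': depth becomes 2
  Position 10 ')': depth becomes 1
  Position 11 ')': depth becomes 0
Maximum depth reached: 3

3


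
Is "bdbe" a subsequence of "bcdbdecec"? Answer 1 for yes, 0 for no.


Check if "bdbe" is a subsequence of "bcdbdecec"
Greedy scan:
  Position 0 ('b'): matches sub[0] = 'b'
  Position 1 ('c'): no match needed
  Position 2 ('d'): matches sub[1] = 'd'
  Position 3 ('b'): matches sub[2] = 'b'
  Position 4 ('d'): no match needed
  Position 5 ('e'): matches sub[3] = 'e'
  Position 6 ('c'): no match needed
  Position 7 ('e'): no match needed
  Position 8 ('c'): no match needed
All 4 characters matched => is a subsequence

1


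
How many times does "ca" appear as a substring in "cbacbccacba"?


Searching for "ca" in "cbacbccacba"
Scanning each position:
  Position 0: "cb" => no
  Position 1: "ba" => no
  Position 2: "ac" => no
  Position 3: "cb" => no
  Position 4: "bc" => no
  Position 5: "cc" => no
  Position 6: "ca" => MATCH
  Position 7: "ac" => no
  Position 8: "cb" => no
  Position 9: "ba" => no
Total occurrences: 1

1


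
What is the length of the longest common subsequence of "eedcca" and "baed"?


LCS of "eedcca" and "baed"
DP table:
           b    a    e    d
      0    0    0    0    0
  e   0    0    0    1    1
  e   0    0    0    1    1
  d   0    0    0    1    2
  c   0    0    0    1    2
  c   0    0    0    1    2
  a   0    0    1    1    2
LCS length = dp[6][4] = 2

2


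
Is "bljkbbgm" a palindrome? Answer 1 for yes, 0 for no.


Input: bljkbbgm
Reversed: mgbbkjlb
  Compare pos 0 ('b') with pos 7 ('m'): MISMATCH
  Compare pos 1 ('l') with pos 6 ('g'): MISMATCH
  Compare pos 2 ('j') with pos 5 ('b'): MISMATCH
  Compare pos 3 ('k') with pos 4 ('b'): MISMATCH
Result: not a palindrome

0


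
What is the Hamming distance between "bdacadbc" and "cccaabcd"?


Comparing "bdacadbc" and "cccaabcd" position by position:
  Position 0: 'b' vs 'c' => differ
  Position 1: 'd' vs 'c' => differ
  Position 2: 'a' vs 'c' => differ
  Position 3: 'c' vs 'a' => differ
  Position 4: 'a' vs 'a' => same
  Position 5: 'd' vs 'b' => differ
  Position 6: 'b' vs 'c' => differ
  Position 7: 'c' vs 'd' => differ
Total differences (Hamming distance): 7

7


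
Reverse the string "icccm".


Input: icccm
Reading characters right to left:
  Position 4: 'm'
  Position 3: 'c'
  Position 2: 'c'
  Position 1: 'c'
  Position 0: 'i'
Reversed: mccci

mccci


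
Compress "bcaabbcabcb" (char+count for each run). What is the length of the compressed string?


Input: bcaabbcabcb
Runs:
  'b' x 1 => "b1"
  'c' x 1 => "c1"
  'a' x 2 => "a2"
  'b' x 2 => "b2"
  'c' x 1 => "c1"
  'a' x 1 => "a1"
  'b' x 1 => "b1"
  'c' x 1 => "c1"
  'b' x 1 => "b1"
Compressed: "b1c1a2b2c1a1b1c1b1"
Compressed length: 18

18


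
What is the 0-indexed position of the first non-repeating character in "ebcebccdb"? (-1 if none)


Input: ebcebccdb
Character frequencies:
  'b': 3
  'c': 3
  'd': 1
  'e': 2
Scanning left to right for freq == 1:
  Position 0 ('e'): freq=2, skip
  Position 1 ('b'): freq=3, skip
  Position 2 ('c'): freq=3, skip
  Position 3 ('e'): freq=2, skip
  Position 4 ('b'): freq=3, skip
  Position 5 ('c'): freq=3, skip
  Position 6 ('c'): freq=3, skip
  Position 7 ('d'): unique! => answer = 7

7


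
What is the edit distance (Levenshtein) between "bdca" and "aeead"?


Computing edit distance: "bdca" -> "aeead"
DP table:
           a    e    e    a    d
      0    1    2    3    4    5
  b   1    1    2    3    4    5
  d   2    2    2    3    4    4
  c   3    3    3    3    4    5
  a   4    3    4    4    3    4
Edit distance = dp[4][5] = 4

4


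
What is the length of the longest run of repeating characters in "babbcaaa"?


Input: "babbcaaa"
Scanning for longest run:
  Position 1 ('a'): new char, reset run to 1
  Position 2 ('b'): new char, reset run to 1
  Position 3 ('b'): continues run of 'b', length=2
  Position 4 ('c'): new char, reset run to 1
  Position 5 ('a'): new char, reset run to 1
  Position 6 ('a'): continues run of 'a', length=2
  Position 7 ('a'): continues run of 'a', length=3
Longest run: 'a' with length 3

3


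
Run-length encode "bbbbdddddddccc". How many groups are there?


Input: bbbbdddddddccc
Scanning for consecutive runs:
  Group 1: 'b' x 4 (positions 0-3)
  Group 2: 'd' x 7 (positions 4-10)
  Group 3: 'c' x 3 (positions 11-13)
Total groups: 3

3


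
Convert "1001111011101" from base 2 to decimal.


Input: "1001111011101" in base 2
Positional expansion:
  Digit '1' (value 1) x 2^12 = 4096
  Digit '0' (value 0) x 2^11 = 0
  Digit '0' (value 0) x 2^10 = 0
  Digit '1' (value 1) x 2^9 = 512
  Digit '1' (value 1) x 2^8 = 256
  Digit '1' (value 1) x 2^7 = 128
  Digit '1' (value 1) x 2^6 = 64
  Digit '0' (value 0) x 2^5 = 0
  Digit '1' (value 1) x 2^4 = 16
  Digit '1' (value 1) x 2^3 = 8
  Digit '1' (value 1) x 2^2 = 4
  Digit '0' (value 0) x 2^1 = 0
  Digit '1' (value 1) x 2^0 = 1
Sum = 5085

5085


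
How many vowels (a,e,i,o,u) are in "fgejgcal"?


Input: fgejgcal
Checking each character:
  'f' at position 0: consonant
  'g' at position 1: consonant
  'e' at position 2: vowel (running total: 1)
  'j' at position 3: consonant
  'g' at position 4: consonant
  'c' at position 5: consonant
  'a' at position 6: vowel (running total: 2)
  'l' at position 7: consonant
Total vowels: 2

2


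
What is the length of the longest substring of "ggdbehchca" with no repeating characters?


Input: "ggdbehchca"
Sliding window (track last position of each char):
  Position 0 ('g'): window [0,0] length 1 -- new best
  Position 1 ('g'): repeat (last at 0), move window start to 1
  Position 1 ('g'): window [1,1] length 1
  Position 2 ('d'): window [1,2] length 2 -- new best
  Position 3 ('b'): window [1,3] length 3 -- new best
  Position 4 ('e'): window [1,4] length 4 -- new best
  Position 5 ('h'): window [1,5] length 5 -- new best
  Position 6 ('c'): window [1,6] length 6 -- new best
  Position 7 ('h'): repeat (last at 5), move window start to 6
  Position 7 ('h'): window [6,7] length 2
  Position 8 ('c'): repeat (last at 6), move window start to 7
  Position 8 ('c'): window [7,8] length 2
  Position 9 ('a'): window [7,9] length 3
Longest substring with no repeats: "gdbehc" with length 6

6


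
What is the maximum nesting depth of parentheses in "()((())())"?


Input: "()((())())"
Tracking depth:
  Position 0 '(': depth becomes 1
  Position 1 ')': depth becomes 0
  Position 2 '(': depth becomes 1
  Position 3 '(': depth becomes 2
  Position 4 '(': depth becomes 3
  Position 5 ')': depth becomes 2
  Position 6 ')': depth becomes 1
  Position 7 '(': depth becomes 2
  Position 8 ')': depth becomes 1
  Position 9 ')': depth becomes 0
Maximum depth reached: 3

3


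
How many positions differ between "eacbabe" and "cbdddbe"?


Comparing "eacbabe" and "cbdddbe" position by position:
  Position 0: 'e' vs 'c' => DIFFER
  Position 1: 'a' vs 'b' => DIFFER
  Position 2: 'c' vs 'd' => DIFFER
  Position 3: 'b' vs 'd' => DIFFER
  Position 4: 'a' vs 'd' => DIFFER
  Position 5: 'b' vs 'b' => same
  Position 6: 'e' vs 'e' => same
Positions that differ: 5

5


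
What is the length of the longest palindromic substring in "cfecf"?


Input: "cfecf"
Checking substrings for palindromes:
  No multi-char palindromic substrings found
Longest palindromic substring: "c" with length 1

1


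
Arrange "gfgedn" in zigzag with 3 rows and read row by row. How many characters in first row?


Zigzag "gfgedn" into 3 rows:
Placing characters:
  'g' => row 0
  'f' => row 1
  'g' => row 2
  'e' => row 1
  'd' => row 0
  'n' => row 1
Rows:
  Row 0: "gd"
  Row 1: "fen"
  Row 2: "g"
First row length: 2

2


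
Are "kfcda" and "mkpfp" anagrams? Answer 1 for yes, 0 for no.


Strings: "kfcda", "mkpfp"
Sorted first:  acdfk
Sorted second: fkmpp
Differ at position 0: 'a' vs 'f' => not anagrams

0


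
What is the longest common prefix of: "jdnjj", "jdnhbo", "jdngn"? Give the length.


Words: jdnjj, jdnhbo, jdngn
  Position 0: all 'j' => match
  Position 1: all 'd' => match
  Position 2: all 'n' => match
  Position 3: ('j', 'h', 'g') => mismatch, stop
LCP = "jdn" (length 3)

3


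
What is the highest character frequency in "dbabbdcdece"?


Input: dbabbdcdece
Character counts:
  'a': 1
  'b': 3
  'c': 2
  'd': 3
  'e': 2
Maximum frequency: 3

3


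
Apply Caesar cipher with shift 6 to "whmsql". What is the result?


Caesar cipher: shift "whmsql" by 6
  'w' (pos 22) + 6 = pos 2 = 'c'
  'h' (pos 7) + 6 = pos 13 = 'n'
  'm' (pos 12) + 6 = pos 18 = 's'
  's' (pos 18) + 6 = pos 24 = 'y'
  'q' (pos 16) + 6 = pos 22 = 'w'
  'l' (pos 11) + 6 = pos 17 = 'r'
Result: cnsywr

cnsywr


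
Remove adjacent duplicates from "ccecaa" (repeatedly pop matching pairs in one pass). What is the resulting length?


Input: ccecaa
Stack-based adjacent duplicate removal:
  Read 'c': push. Stack: c
  Read 'c': matches stack top 'c' => pop. Stack: (empty)
  Read 'e': push. Stack: e
  Read 'c': push. Stack: ec
  Read 'a': push. Stack: eca
  Read 'a': matches stack top 'a' => pop. Stack: ec
Final stack: "ec" (length 2)

2


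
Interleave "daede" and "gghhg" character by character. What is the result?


Interleaving "daede" and "gghhg":
  Position 0: 'd' from first, 'g' from second => "dg"
  Position 1: 'a' from first, 'g' from second => "ag"
  Position 2: 'e' from first, 'h' from second => "eh"
  Position 3: 'd' from first, 'h' from second => "dh"
  Position 4: 'e' from first, 'g' from second => "eg"
Result: dgagehdheg

dgagehdheg


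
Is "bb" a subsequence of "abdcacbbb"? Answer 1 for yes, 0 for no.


Check if "bb" is a subsequence of "abdcacbbb"
Greedy scan:
  Position 0 ('a'): no match needed
  Position 1 ('b'): matches sub[0] = 'b'
  Position 2 ('d'): no match needed
  Position 3 ('c'): no match needed
  Position 4 ('a'): no match needed
  Position 5 ('c'): no match needed
  Position 6 ('b'): matches sub[1] = 'b'
  Position 7 ('b'): no match needed
  Position 8 ('b'): no match needed
All 2 characters matched => is a subsequence

1


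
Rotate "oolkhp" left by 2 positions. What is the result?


Input: "oolkhp", rotate left by 2
First 2 characters: "oo"
Remaining characters: "lkhp"
Concatenate remaining + first: "lkhp" + "oo" = "lkhpoo"

lkhpoo


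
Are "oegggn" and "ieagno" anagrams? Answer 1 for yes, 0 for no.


Strings: "oegggn", "ieagno"
Sorted first:  egggno
Sorted second: aegino
Differ at position 0: 'e' vs 'a' => not anagrams

0


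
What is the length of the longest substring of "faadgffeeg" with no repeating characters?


Input: "faadgffeeg"
Sliding window (track last position of each char):
  Position 0 ('f'): window [0,0] length 1 -- new best
  Position 1 ('a'): window [0,1] length 2 -- new best
  Position 2 ('a'): repeat (last at 1), move window start to 2
  Position 2 ('a'): window [2,2] length 1
  Position 3 ('d'): window [2,3] length 2
  Position 4 ('g'): window [2,4] length 3 -- new best
  Position 5 ('f'): window [2,5] length 4 -- new best
  Position 6 ('f'): repeat (last at 5), move window start to 6
  Position 6 ('f'): window [6,6] length 1
  Position 7 ('e'): window [6,7] length 2
  Position 8 ('e'): repeat (last at 7), move window start to 8
  Position 8 ('e'): window [8,8] length 1
  Position 9 ('g'): window [8,9] length 2
Longest substring with no repeats: "adgf" with length 4

4


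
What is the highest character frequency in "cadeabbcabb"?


Input: cadeabbcabb
Character counts:
  'a': 3
  'b': 4
  'c': 2
  'd': 1
  'e': 1
Maximum frequency: 4

4


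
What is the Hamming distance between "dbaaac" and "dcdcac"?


Comparing "dbaaac" and "dcdcac" position by position:
  Position 0: 'd' vs 'd' => same
  Position 1: 'b' vs 'c' => differ
  Position 2: 'a' vs 'd' => differ
  Position 3: 'a' vs 'c' => differ
  Position 4: 'a' vs 'a' => same
  Position 5: 'c' vs 'c' => same
Total differences (Hamming distance): 3

3


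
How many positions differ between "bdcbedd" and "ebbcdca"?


Comparing "bdcbedd" and "ebbcdca" position by position:
  Position 0: 'b' vs 'e' => DIFFER
  Position 1: 'd' vs 'b' => DIFFER
  Position 2: 'c' vs 'b' => DIFFER
  Position 3: 'b' vs 'c' => DIFFER
  Position 4: 'e' vs 'd' => DIFFER
  Position 5: 'd' vs 'c' => DIFFER
  Position 6: 'd' vs 'a' => DIFFER
Positions that differ: 7

7


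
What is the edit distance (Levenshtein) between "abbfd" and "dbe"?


Computing edit distance: "abbfd" -> "dbe"
DP table:
           d    b    e
      0    1    2    3
  a   1    1    2    3
  b   2    2    1    2
  b   3    3    2    2
  f   4    4    3    3
  d   5    4    4    4
Edit distance = dp[5][3] = 4

4


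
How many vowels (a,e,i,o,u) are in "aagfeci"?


Input: aagfeci
Checking each character:
  'a' at position 0: vowel (running total: 1)
  'a' at position 1: vowel (running total: 2)
  'g' at position 2: consonant
  'f' at position 3: consonant
  'e' at position 4: vowel (running total: 3)
  'c' at position 5: consonant
  'i' at position 6: vowel (running total: 4)
Total vowels: 4

4


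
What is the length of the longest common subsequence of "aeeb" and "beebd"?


LCS of "aeeb" and "beebd"
DP table:
           b    e    e    b    d
      0    0    0    0    0    0
  a   0    0    0    0    0    0
  e   0    0    1    1    1    1
  e   0    0    1    2    2    2
  b   0    1    1    2    3    3
LCS length = dp[4][5] = 3

3


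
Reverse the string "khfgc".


Input: khfgc
Reading characters right to left:
  Position 4: 'c'
  Position 3: 'g'
  Position 2: 'f'
  Position 1: 'h'
  Position 0: 'k'
Reversed: cgfhk

cgfhk


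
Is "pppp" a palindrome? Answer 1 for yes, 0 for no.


Input: pppp
Reversed: pppp
  Compare pos 0 ('p') with pos 3 ('p'): match
  Compare pos 1 ('p') with pos 2 ('p'): match
Result: palindrome

1


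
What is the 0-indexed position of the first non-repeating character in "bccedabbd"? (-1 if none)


Input: bccedabbd
Character frequencies:
  'a': 1
  'b': 3
  'c': 2
  'd': 2
  'e': 1
Scanning left to right for freq == 1:
  Position 0 ('b'): freq=3, skip
  Position 1 ('c'): freq=2, skip
  Position 2 ('c'): freq=2, skip
  Position 3 ('e'): unique! => answer = 3

3


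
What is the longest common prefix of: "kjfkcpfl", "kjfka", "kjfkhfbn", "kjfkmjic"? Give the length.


Words: kjfkcpfl, kjfka, kjfkhfbn, kjfkmjic
  Position 0: all 'k' => match
  Position 1: all 'j' => match
  Position 2: all 'f' => match
  Position 3: all 'k' => match
  Position 4: ('c', 'a', 'h', 'm') => mismatch, stop
LCP = "kjfk" (length 4)

4


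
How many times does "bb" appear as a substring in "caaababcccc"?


Searching for "bb" in "caaababcccc"
Scanning each position:
  Position 0: "ca" => no
  Position 1: "aa" => no
  Position 2: "aa" => no
  Position 3: "ab" => no
  Position 4: "ba" => no
  Position 5: "ab" => no
  Position 6: "bc" => no
  Position 7: "cc" => no
  Position 8: "cc" => no
  Position 9: "cc" => no
Total occurrences: 0

0


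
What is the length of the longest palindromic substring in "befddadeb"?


Input: "befddadeb"
Checking substrings for palindromes:
  [4:7] "dad" (len 3) => palindrome
  [3:5] "dd" (len 2) => palindrome
Longest palindromic substring: "dad" with length 3

3


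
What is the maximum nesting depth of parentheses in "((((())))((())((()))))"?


Input: "((((())))((())((()))))"
Tracking depth:
  Position 0 '(': depth becomes 1
  Position 1 '(': depth becomes 2
  Position 2 '(': depth becomes 3
  Position 3 '(': depth becomes 4
  Position 4 '(': depth becomes 5
  Position 5 ')': depth becomes 4
  Position 6 ')': depth becomes 3
  Position 7 ')': depth becomes 2
  Position 8 ')': depth becomes 1
  Position 9 '(': depth becomes 2
  Position 10 '(': depth becomes 3
  Position 11 '(': depth becomes 4
  Position 12 ')': depth becomes 3
  Position 13 ')': depth becomes 2
  Position 14 '(': depth becomes 3
  Position 15 '(': depth becomes 4
  Position 16 '(': depth becomes 5
  Position 17 ')': depth becomes 4
  Position 18 ')': depth becomes 3
  Position 19 ')': depth becomes 2
  Position 20 ')': depth becomes 1
  Position 21 ')': depth becomes 0
Maximum depth reached: 5

5


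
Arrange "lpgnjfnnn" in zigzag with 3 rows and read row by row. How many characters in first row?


Zigzag "lpgnjfnnn" into 3 rows:
Placing characters:
  'l' => row 0
  'p' => row 1
  'g' => row 2
  'n' => row 1
  'j' => row 0
  'f' => row 1
  'n' => row 2
  'n' => row 1
  'n' => row 0
Rows:
  Row 0: "ljn"
  Row 1: "pnfn"
  Row 2: "gn"
First row length: 3

3


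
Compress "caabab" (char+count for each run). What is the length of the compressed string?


Input: caabab
Runs:
  'c' x 1 => "c1"
  'a' x 2 => "a2"
  'b' x 1 => "b1"
  'a' x 1 => "a1"
  'b' x 1 => "b1"
Compressed: "c1a2b1a1b1"
Compressed length: 10

10


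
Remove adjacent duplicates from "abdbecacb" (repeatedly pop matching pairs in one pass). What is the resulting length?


Input: abdbecacb
Stack-based adjacent duplicate removal:
  Read 'a': push. Stack: a
  Read 'b': push. Stack: ab
  Read 'd': push. Stack: abd
  Read 'b': push. Stack: abdb
  Read 'e': push. Stack: abdbe
  Read 'c': push. Stack: abdbec
  Read 'a': push. Stack: abdbeca
  Read 'c': push. Stack: abdbecac
  Read 'b': push. Stack: abdbecacb
Final stack: "abdbecacb" (length 9)

9


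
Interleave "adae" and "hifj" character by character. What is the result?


Interleaving "adae" and "hifj":
  Position 0: 'a' from first, 'h' from second => "ah"
  Position 1: 'd' from first, 'i' from second => "di"
  Position 2: 'a' from first, 'f' from second => "af"
  Position 3: 'e' from first, 'j' from second => "ej"
Result: ahdiafej

ahdiafej


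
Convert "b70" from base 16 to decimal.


Input: "b70" in base 16
Positional expansion:
  Digit 'b' (value 11) x 16^2 = 2816
  Digit '7' (value 7) x 16^1 = 112
  Digit '0' (value 0) x 16^0 = 0
Sum = 2928

2928


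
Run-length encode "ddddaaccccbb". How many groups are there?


Input: ddddaaccccbb
Scanning for consecutive runs:
  Group 1: 'd' x 4 (positions 0-3)
  Group 2: 'a' x 2 (positions 4-5)
  Group 3: 'c' x 4 (positions 6-9)
  Group 4: 'b' x 2 (positions 10-11)
Total groups: 4

4


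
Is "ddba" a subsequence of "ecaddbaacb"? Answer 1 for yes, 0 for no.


Check if "ddba" is a subsequence of "ecaddbaacb"
Greedy scan:
  Position 0 ('e'): no match needed
  Position 1 ('c'): no match needed
  Position 2 ('a'): no match needed
  Position 3 ('d'): matches sub[0] = 'd'
  Position 4 ('d'): matches sub[1] = 'd'
  Position 5 ('b'): matches sub[2] = 'b'
  Position 6 ('a'): matches sub[3] = 'a'
  Position 7 ('a'): no match needed
  Position 8 ('c'): no match needed
  Position 9 ('b'): no match needed
All 4 characters matched => is a subsequence

1


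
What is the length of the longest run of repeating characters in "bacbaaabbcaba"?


Input: "bacbaaabbcaba"
Scanning for longest run:
  Position 1 ('a'): new char, reset run to 1
  Position 2 ('c'): new char, reset run to 1
  Position 3 ('b'): new char, reset run to 1
  Position 4 ('a'): new char, reset run to 1
  Position 5 ('a'): continues run of 'a', length=2
  Position 6 ('a'): continues run of 'a', length=3
  Position 7 ('b'): new char, reset run to 1
  Position 8 ('b'): continues run of 'b', length=2
  Position 9 ('c'): new char, reset run to 1
  Position 10 ('a'): new char, reset run to 1
  Position 11 ('b'): new char, reset run to 1
  Position 12 ('a'): new char, reset run to 1
Longest run: 'a' with length 3

3


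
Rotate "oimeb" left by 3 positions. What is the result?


Input: "oimeb", rotate left by 3
First 3 characters: "oim"
Remaining characters: "eb"
Concatenate remaining + first: "eb" + "oim" = "eboim"

eboim


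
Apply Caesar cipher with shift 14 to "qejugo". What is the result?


Caesar cipher: shift "qejugo" by 14
  'q' (pos 16) + 14 = pos 4 = 'e'
  'e' (pos 4) + 14 = pos 18 = 's'
  'j' (pos 9) + 14 = pos 23 = 'x'
  'u' (pos 20) + 14 = pos 8 = 'i'
  'g' (pos 6) + 14 = pos 20 = 'u'
  'o' (pos 14) + 14 = pos 2 = 'c'
Result: esxiuc

esxiuc


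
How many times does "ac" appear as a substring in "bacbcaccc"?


Searching for "ac" in "bacbcaccc"
Scanning each position:
  Position 0: "ba" => no
  Position 1: "ac" => MATCH
  Position 2: "cb" => no
  Position 3: "bc" => no
  Position 4: "ca" => no
  Position 5: "ac" => MATCH
  Position 6: "cc" => no
  Position 7: "cc" => no
Total occurrences: 2

2


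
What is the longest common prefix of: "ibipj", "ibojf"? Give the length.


Words: ibipj, ibojf
  Position 0: all 'i' => match
  Position 1: all 'b' => match
  Position 2: ('i', 'o') => mismatch, stop
LCP = "ib" (length 2)

2


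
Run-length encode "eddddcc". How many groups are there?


Input: eddddcc
Scanning for consecutive runs:
  Group 1: 'e' x 1 (positions 0-0)
  Group 2: 'd' x 4 (positions 1-4)
  Group 3: 'c' x 2 (positions 5-6)
Total groups: 3

3


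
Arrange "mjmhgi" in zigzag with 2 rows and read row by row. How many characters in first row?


Zigzag "mjmhgi" into 2 rows:
Placing characters:
  'm' => row 0
  'j' => row 1
  'm' => row 0
  'h' => row 1
  'g' => row 0
  'i' => row 1
Rows:
  Row 0: "mmg"
  Row 1: "jhi"
First row length: 3

3


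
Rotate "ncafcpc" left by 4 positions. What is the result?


Input: "ncafcpc", rotate left by 4
First 4 characters: "ncaf"
Remaining characters: "cpc"
Concatenate remaining + first: "cpc" + "ncaf" = "cpcncaf"

cpcncaf


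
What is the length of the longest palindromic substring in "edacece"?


Input: "edacece"
Checking substrings for palindromes:
  [3:6] "cec" (len 3) => palindrome
  [4:7] "ece" (len 3) => palindrome
Longest palindromic substring: "cec" with length 3

3


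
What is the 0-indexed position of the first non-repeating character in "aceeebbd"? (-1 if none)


Input: aceeebbd
Character frequencies:
  'a': 1
  'b': 2
  'c': 1
  'd': 1
  'e': 3
Scanning left to right for freq == 1:
  Position 0 ('a'): unique! => answer = 0

0


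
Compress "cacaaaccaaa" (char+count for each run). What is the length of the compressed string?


Input: cacaaaccaaa
Runs:
  'c' x 1 => "c1"
  'a' x 1 => "a1"
  'c' x 1 => "c1"
  'a' x 3 => "a3"
  'c' x 2 => "c2"
  'a' x 3 => "a3"
Compressed: "c1a1c1a3c2a3"
Compressed length: 12

12


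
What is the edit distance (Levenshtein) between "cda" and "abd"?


Computing edit distance: "cda" -> "abd"
DP table:
           a    b    d
      0    1    2    3
  c   1    1    2    3
  d   2    2    2    2
  a   3    2    3    3
Edit distance = dp[3][3] = 3

3
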